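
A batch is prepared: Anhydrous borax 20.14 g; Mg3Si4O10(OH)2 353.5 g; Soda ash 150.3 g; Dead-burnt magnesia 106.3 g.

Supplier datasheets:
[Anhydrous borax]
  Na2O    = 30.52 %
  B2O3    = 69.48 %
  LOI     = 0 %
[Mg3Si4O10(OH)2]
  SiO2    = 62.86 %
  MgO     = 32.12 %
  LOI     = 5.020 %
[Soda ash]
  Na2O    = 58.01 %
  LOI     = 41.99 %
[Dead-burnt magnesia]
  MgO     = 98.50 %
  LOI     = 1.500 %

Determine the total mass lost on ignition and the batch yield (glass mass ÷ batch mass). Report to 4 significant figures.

Values along the way are printed, with 4-significant-digit rounding, when written out — all arithmetic carries exact precision in every operation — a single rounding finalizes every reported result; the derived quantities are recomputed from the batch weights at 547.8 g of glass at exact precision (the four compositions, glass mass, ignition loss, the totals, the yield), exactly as shown in the problem or answer text.
Loss on ignition, line by line:
  Anhydrous borax: 20.14 × 0 = 0 g
  Mg3Si4O10(OH)2: 353.5 × 0.05020 = 17.75 g
  Soda ash: 150.3 × 0.4199 = 63.11 g
  Dead-burnt magnesia: 106.3 × 0.01500 = 1.594 g
Total LOI = 82.45 g
Glass = batch − LOI = 630.2 − 82.45 = 547.8 g

LOI loss = 82.45 g; glass = 547.8 g; yield = 86.92%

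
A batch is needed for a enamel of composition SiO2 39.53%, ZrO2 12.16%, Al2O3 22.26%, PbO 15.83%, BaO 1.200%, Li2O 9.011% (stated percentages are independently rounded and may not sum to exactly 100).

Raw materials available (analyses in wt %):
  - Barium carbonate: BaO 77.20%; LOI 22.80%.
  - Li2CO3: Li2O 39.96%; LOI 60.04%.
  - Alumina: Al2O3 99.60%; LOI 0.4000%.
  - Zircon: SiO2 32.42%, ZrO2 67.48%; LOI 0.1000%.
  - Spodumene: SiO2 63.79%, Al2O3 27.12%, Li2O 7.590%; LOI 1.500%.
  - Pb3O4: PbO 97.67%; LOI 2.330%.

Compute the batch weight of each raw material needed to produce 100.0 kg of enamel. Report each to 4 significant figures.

Batch per 100.0 kg enamel:
  Barium carbonate: 1.554 kg
  Li2CO3: 12.52 kg
  Alumina: 7.970 kg
  Zircon: 18.02 kg
  Spodumene: 52.81 kg
  Pb3O4: 16.21 kg
Total batch = 109.1 kg; LOI loss = 9.091 kg; yield = 91.67%

Rounding to 4 significant figures governs each in-between result as printed. All internal work keeps exact precision in all steps; every reported number is rounded once only. All derived quantities, which include six oxide percentages, totals, yield, ignition loss, net glass mass, are carried at full precision, precisely as stated by problem or answer, from the batch weights per 100.0 kg of glass.
The oxide mass targets at 100.0 kg enamel:
  SiO2: 39.53% × 100.0 = 39.53 kg
  ZrO2: 12.16% × 100.0 = 12.16 kg
  Al2O3: 22.26% × 100.0 = 22.26 kg
  PbO: 15.83% × 100.0 = 15.83 kg
  BaO: 1.200% × 100.0 = 1.200 kg
  Li2O: 9.011% × 100.0 = 9.011 kg
Sums-versus-targets review with the batch weights as given, per the basis as stated (every target is met by its sum modulo rounding of the values):
  SiO2: 18.02·0.3242 + 52.81·0.6379 = 39.53 kg (target 39.53 kg)
  ZrO2: 18.02·0.6748 = 12.16 kg (target 12.16 kg)
  Al2O3: 7.970·0.9960 + 52.81·0.2712 = 22.26 kg (target 22.26 kg)
  PbO: 16.21·0.9767 = 15.83 kg (target 15.83 kg)
  BaO: 1.554·0.7720 = 1.200 kg (target 1.200 kg)
  Li2O: 12.52·0.3996 + 52.81·0.07590 = 9.011 kg (target 9.011 kg)
Glass-mass bookkeeping: batch total minus LOI = 99.99 kg (targets for the oxides total 99.99 kg; versus the stated basis of 100.0 kg — gaps are rounding artifacts).
Summing the batch: Σ batch = 109.1 kg; LOI loss = Σ batch·LOI = 9.091 kg; the yield ratio, glass ÷ batch: 91.67%.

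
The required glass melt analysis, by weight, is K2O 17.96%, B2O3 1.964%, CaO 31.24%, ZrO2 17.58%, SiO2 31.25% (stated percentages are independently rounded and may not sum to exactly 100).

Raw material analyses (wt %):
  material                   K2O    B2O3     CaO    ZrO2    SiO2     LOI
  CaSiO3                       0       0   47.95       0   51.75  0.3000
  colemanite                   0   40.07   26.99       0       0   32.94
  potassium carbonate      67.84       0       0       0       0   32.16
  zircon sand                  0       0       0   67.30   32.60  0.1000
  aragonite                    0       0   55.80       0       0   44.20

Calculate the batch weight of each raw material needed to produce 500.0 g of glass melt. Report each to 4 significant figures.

Batch per 500.0 g glass melt:
  CaSiO3: 219.7 g
  colemanite: 24.51 g
  potassium carbonate: 132.4 g
  zircon sand: 130.6 g
  aragonite: 79.32 g
Total batch = 586.5 g; LOI loss = 86.50 g; yield = 85.25%

All arithmetic carries exact precision through every step; in-progress results are displayed, with 4-significant-digit rounding, across the worked steps — exactly one rounding goes into every reported value. Derived quantities are computed at exact precision (yield, glass mass, ignition loss, five oxide percentages, totals) using the weight values on 500.0 g of glass, as they appear in the question or the answer.
Per-oxide target masses for 500.0 g glass melt:
  K2O: 17.96% × 500.0 = 89.80 g
  B2O3: 1.964% × 500.0 = 9.820 g
  CaO: 31.24% × 500.0 = 156.2 g
  ZrO2: 17.58% × 500.0 = 87.90 g
  SiO2: 31.25% × 500.0 = 156.2 g
Balance tally, oxide-wise, per the reported batch figures, under the basis named above (sum by sum, the targets are met inside rounding margins):
  K2O: 132.4·0.6784 = 89.82 g (target 89.80 g)
  B2O3: 24.51·0.4007 = 9.821 g (target 9.820 g)
  CaO: 219.7·0.4795 + 24.51·0.2699 + 79.32·0.5580 = 156.2 g (target 156.2 g)
  ZrO2: 130.6·0.6730 = 87.89 g (target 87.90 g)
  SiO2: 219.7·0.5175 + 130.6·0.3260 = 156.3 g (target 156.2 g)
Glass mass check: net batch after ignition = 500.0 g (oxide target masses add up to 500.0 g; basis as stated: 500.0 g — differing by rounding only).
Total batch = Σ batch = 586.5 g; LOI loss = Σ batch·LOI = 86.50 g; the yield ratio, glass ÷ batch: 85.25%.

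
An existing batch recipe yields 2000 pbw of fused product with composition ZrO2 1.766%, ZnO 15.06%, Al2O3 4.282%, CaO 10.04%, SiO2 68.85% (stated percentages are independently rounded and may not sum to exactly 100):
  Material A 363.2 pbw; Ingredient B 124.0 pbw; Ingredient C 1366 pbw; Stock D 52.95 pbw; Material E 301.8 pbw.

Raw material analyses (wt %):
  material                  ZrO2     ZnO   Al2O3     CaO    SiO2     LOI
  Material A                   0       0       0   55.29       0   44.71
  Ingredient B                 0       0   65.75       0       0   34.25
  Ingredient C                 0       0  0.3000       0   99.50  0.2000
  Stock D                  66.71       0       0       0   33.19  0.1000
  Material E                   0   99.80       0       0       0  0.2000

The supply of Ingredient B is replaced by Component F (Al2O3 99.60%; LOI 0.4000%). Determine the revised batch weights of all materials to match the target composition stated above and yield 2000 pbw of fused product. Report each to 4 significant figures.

Revised batch per 2000 pbw fused product:
  Material A: 363.2 pbw
  Component F: 81.87 pbw
  Ingredient C: 1366 pbw
  Stock D: 52.95 pbw
  Material E: 301.8 pbw
Total batch = 2166 pbw; LOI loss = 166.1 pbw

Values along the way are displayed with 4-significant-figure rounding on the page; all arithmetic carries full precision at each step; each reported result takes a single rounding; derived quantities (the totals, net glass mass, the five compositions, yield, ignition loss) are recomputed in exact precision from the batch weights for 2000 pbw of glass as quoted within the question or the answer.
Oxide mass targets, per 2000 pbw fused product:
  ZrO2: 1.766% × 2000 = 35.32 pbw
  ZnO: 15.06% × 2000 = 301.2 pbw
  Al2O3: 4.282% × 2000 = 85.64 pbw
  CaO: 10.04% × 2000 = 200.8 pbw
  SiO2: 68.85% × 2000 = 1377 pbw
Sums-versus-targets review on the weights just shown, for the quoted basis mass (each sum matches its target mass exact up to rounding of places):
  ZrO2: 52.95·0.6671 = 35.32 pbw (target 35.32 pbw)
  ZnO: 301.8·0.9980 = 301.2 pbw (target 301.2 pbw)
  Al2O3: 81.87·0.9960 + 1366·0.003000 = 85.64 pbw (target 85.64 pbw)
  CaO: 363.2·0.5529 = 200.8 pbw (target 200.8 pbw)
  SiO2: 1366·0.9950 + 52.95·0.3319 = 1377 pbw (target 1377 pbw)
Glass-mass sanity pass: whole batch net of LOI = 2000 pbw (oxide target masses add up to 2000 pbw; against the stated basis, 2000 pbw — a pure rounding effect).
Adding the batch up: Σ batch = 2166 pbw; ignition loss, Σ(batch × LOI) = 166.1 pbw; glass ÷ batch gives a yield of 92.33%.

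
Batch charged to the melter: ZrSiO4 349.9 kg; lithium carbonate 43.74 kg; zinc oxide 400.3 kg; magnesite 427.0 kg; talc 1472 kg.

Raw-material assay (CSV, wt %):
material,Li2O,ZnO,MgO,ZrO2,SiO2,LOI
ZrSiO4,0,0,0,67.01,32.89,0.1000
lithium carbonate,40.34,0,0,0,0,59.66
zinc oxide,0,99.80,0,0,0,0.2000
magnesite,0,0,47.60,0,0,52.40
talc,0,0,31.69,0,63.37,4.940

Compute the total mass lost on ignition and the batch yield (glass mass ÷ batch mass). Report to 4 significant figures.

Values along the way are shown (rounded to 4 significant figures) as written; all internal work maintains full float precision through the solve — every reported value takes just one rounding; all derived quantities (the totals, net glass mass, yield, five oxide percentages, ignition loss) are carried in exact precision using the weight values per 2369 kg of glass, exactly as shown in problem or answer.
Ignition loss by material:
  ZrSiO4: 349.9 × 0.001000 = 0.3499 kg
  lithium carbonate: 43.74 × 0.5966 = 26.10 kg
  zinc oxide: 400.3 × 0.002000 = 0.8006 kg
  magnesite: 427.0 × 0.5240 = 223.7 kg
  talc: 1472 × 0.04940 = 72.72 kg
Total LOI = 323.7 kg
Glass = batch − LOI = 2693 − 323.7 = 2369 kg

LOI loss = 323.7 kg; glass = 2369 kg; yield = 87.98%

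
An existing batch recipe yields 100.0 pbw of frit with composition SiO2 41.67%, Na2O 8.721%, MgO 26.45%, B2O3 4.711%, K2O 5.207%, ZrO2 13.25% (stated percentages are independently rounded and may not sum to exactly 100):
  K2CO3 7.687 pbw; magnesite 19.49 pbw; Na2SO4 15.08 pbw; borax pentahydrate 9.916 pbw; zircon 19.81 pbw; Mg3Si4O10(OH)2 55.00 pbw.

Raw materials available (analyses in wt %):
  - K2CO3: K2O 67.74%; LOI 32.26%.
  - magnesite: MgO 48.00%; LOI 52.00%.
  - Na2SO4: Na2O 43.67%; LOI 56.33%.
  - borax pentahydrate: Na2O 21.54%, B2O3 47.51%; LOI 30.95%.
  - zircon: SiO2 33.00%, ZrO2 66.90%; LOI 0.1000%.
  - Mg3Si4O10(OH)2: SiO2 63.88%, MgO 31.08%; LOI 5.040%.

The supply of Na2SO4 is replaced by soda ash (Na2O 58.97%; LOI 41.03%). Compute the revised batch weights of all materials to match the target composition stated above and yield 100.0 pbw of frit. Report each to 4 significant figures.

All arithmetic keeps exact precision all the way through — working values are shown, rounded to 4 significant digits, at each printed step; each reported result takes exactly one rounding — the derived quantities are carried in exact precision (the totals, the six compositions, yield, net glass mass, LOI) using the weight values for 100.0 pbw of glass, as they appear in the problem or the answer.
Per-oxide target masses for 100.0 pbw frit:
  SiO2: 41.67% × 100.0 = 41.67 pbw
  Na2O: 8.721% × 100.0 = 8.721 pbw
  MgO: 26.45% × 100.0 = 26.45 pbw
  B2O3: 4.711% × 100.0 = 4.711 pbw
  K2O: 5.207% × 100.0 = 5.207 pbw
  ZrO2: 13.25% × 100.0 = 13.25 pbw
Checking each oxide sum working from each reported weight, at the basis given (summed amounts equal target values up to rounding of the answer):
  SiO2: 19.81·0.3300 + 55.00·0.6388 = 41.67 pbw (target 41.67 pbw)
  Na2O: 11.17·0.5897 + 9.916·0.2154 = 8.723 pbw (target 8.721 pbw)
  MgO: 19.49·0.4800 + 55.00·0.3108 = 26.45 pbw (target 26.45 pbw)
  B2O3: 9.916·0.4751 = 4.711 pbw (target 4.711 pbw)
  K2O: 7.687·0.6774 = 5.207 pbw (target 5.207 pbw)
  ZrO2: 19.81·0.6690 = 13.25 pbw (target 13.25 pbw)
Glass mass check: total batch − LOI = 100.0 pbw (per-oxide target masses sum to 100.0 pbw; basis as stated: 100.0 pbw — gaps are rounding artifacts).
Adding the batch up: Σ batch = 123.1 pbw; ignition loss, Σ(batch × LOI) = 23.06 pbw; as yield: glass ÷ batch → 81.26%.

Revised batch per 100.0 pbw frit:
  K2CO3: 7.687 pbw
  magnesite: 19.49 pbw
  soda ash: 11.17 pbw
  borax pentahydrate: 9.916 pbw
  zircon: 19.81 pbw
  Mg3Si4O10(OH)2: 55.00 pbw
Total batch = 123.1 pbw; LOI loss = 23.06 pbw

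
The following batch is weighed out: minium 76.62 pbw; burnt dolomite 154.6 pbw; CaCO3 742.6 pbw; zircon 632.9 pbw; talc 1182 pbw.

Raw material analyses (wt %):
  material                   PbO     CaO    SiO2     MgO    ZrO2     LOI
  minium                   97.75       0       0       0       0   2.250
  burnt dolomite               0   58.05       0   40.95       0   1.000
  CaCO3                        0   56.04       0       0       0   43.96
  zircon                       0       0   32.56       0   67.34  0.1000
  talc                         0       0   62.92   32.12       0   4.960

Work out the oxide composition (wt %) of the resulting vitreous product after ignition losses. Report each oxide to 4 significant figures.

Glass mass = 2400 pbw (batch 2789 − LOI 389.0).
Composition: PbO 3.121%, CaO 21.08%, SiO2 39.58%, MgO 18.46%, ZrO2 17.76%

Every computation maintains full precision through the solve. Rounding to four significant digits extends to each in-between result as printed; each reported result includes exactly one rounding; derived quantities are recomputed from the batch weights at 2400 pbw of glass at full float precision (the totals, ignition loss, the yield, glass mass, the five compositions), as set out in the question or the answer.
Oxide-by-oxide delivered mass:
  PbO: 76.62·0.9775 = 74.90 pbw
  CaO: 154.6·0.5805 + 742.6·0.5604 = 505.9 pbw
  SiO2: 632.9·0.3256 + 1182·0.6292 = 949.8 pbw
  MgO: 154.6·0.4095 + 1182·0.3212 = 443.0 pbw
  ZrO2: 632.9·0.6734 = 426.2 pbw
LOI: 76.62·0.02250 + 154.6·0.01000 + 742.6·0.4396 + 632.9·0.001000 + 1182·0.04960 = 389.0 pbw
Net of LOI, the glass mass = 2789 − 389.0 = 2400 pbw (equal to the oxide-mass sum)
oxide / glass × 100 gives the wt %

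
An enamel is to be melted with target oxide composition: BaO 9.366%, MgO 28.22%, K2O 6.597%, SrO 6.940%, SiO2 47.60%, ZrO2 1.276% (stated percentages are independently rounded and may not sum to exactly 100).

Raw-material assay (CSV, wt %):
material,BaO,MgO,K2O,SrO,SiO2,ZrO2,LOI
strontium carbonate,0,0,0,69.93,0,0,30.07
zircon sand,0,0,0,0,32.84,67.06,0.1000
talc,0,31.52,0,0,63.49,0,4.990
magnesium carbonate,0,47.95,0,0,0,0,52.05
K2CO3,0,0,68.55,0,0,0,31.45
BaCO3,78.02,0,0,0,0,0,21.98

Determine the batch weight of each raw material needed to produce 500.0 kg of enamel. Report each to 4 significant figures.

Each numeric step carries exact precision all the way through. In-progress results are displayed, with 4-significant-digit rounding, alongside each step — a single rounding completes every reported value — all derived quantities are carried using the weight values for 500.0 kg of glass at exact precision (ignition loss, the six compositions, net glass mass, totals, yield), as quoted within problem or answer.
The oxide mass targets at 500.0 kg enamel:
  BaO: 9.366% × 500.0 = 46.83 kg
  MgO: 28.22% × 500.0 = 141.1 kg
  K2O: 6.597% × 500.0 = 32.98 kg
  SrO: 6.940% × 500.0 = 34.70 kg
  SiO2: 47.60% × 500.0 = 238.0 kg
  ZrO2: 1.276% × 500.0 = 6.380 kg
Checking each oxide sum from the weights as reported, at the basis given (oxide sums agree with the targets within answer rounding):
  BaO: 60.02·0.7802 = 46.83 kg (target 46.83 kg)
  MgO: 369.9·0.3152 + 51.08·0.4795 = 141.1 kg (target 141.1 kg)
  K2O: 48.12·0.6855 = 32.99 kg (target 32.98 kg)
  SrO: 49.62·0.6993 = 34.70 kg (target 34.70 kg)
  SiO2: 9.514·0.3284 + 369.9·0.6349 = 238.0 kg (target 238.0 kg)
  ZrO2: 9.514·0.6706 = 6.380 kg (target 6.380 kg)
Glass mass check: batch total minus LOI = 500.0 kg (the targets, summed, come to 500.0 kg; against the stated basis, 500.0 kg — differing by rounding only).
Summing the batch: Σ batch = 588.3 kg; LOI removed, Σ of batch·LOI: 88.30 kg; yield = glass ÷ total batch = 84.99%.

Batch per 500.0 kg enamel:
  strontium carbonate: 49.62 kg
  zircon sand: 9.514 kg
  talc: 369.9 kg
  magnesium carbonate: 51.08 kg
  K2CO3: 48.12 kg
  BaCO3: 60.02 kg
Total batch = 588.3 kg; LOI loss = 88.30 kg; yield = 84.99%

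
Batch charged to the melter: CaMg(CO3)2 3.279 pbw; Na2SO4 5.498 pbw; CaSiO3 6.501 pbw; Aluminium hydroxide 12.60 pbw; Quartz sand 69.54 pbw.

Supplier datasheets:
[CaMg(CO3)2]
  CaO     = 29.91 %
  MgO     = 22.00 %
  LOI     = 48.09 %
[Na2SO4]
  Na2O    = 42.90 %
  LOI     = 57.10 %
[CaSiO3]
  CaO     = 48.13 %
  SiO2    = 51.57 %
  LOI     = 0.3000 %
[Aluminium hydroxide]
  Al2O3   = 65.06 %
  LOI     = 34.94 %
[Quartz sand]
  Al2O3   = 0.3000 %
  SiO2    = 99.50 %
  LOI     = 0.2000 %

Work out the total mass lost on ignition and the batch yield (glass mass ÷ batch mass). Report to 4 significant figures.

Each numeric step keeps full precision in every operation — working values are printed rounded off to 4 significant figures in the working — each reported figure is rounded a single time. All derived quantities, which include glass mass, yield, LOI, five oxide percentages, the totals, are computed in full precision, as they appear in the question or the answer, from the weighed amounts per 88.14 pbw of glass.
Each material's LOI contribution:
  CaMg(CO3)2: 3.279 × 0.4809 = 1.577 pbw
  Na2SO4: 5.498 × 0.5710 = 3.139 pbw
  CaSiO3: 6.501 × 0.003000 = 0.01950 pbw
  Aluminium hydroxide: 12.60 × 0.3494 = 4.402 pbw
  Quartz sand: 69.54 × 0.002000 = 0.1391 pbw
Total LOI = 9.277 pbw
Glass = batch − LOI = 97.42 − 9.277 = 88.14 pbw

LOI loss = 9.277 pbw; glass = 88.14 pbw; yield = 90.48%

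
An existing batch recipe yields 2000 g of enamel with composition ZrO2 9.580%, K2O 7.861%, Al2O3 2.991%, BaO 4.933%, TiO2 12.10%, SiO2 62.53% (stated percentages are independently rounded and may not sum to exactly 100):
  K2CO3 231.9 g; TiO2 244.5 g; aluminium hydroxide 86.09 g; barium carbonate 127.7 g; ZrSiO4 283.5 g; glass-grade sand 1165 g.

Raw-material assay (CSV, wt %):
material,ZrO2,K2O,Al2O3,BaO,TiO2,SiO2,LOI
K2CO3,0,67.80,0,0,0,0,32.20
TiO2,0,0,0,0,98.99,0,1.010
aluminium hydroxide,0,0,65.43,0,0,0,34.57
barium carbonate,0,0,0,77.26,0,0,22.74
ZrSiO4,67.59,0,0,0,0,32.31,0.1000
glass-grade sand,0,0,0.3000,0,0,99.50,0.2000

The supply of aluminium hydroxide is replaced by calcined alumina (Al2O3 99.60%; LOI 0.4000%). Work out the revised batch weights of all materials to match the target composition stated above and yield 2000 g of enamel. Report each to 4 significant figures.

Each numeric step maintains full float precision through the solve. Values along the way are printed, rounded to four significant digits, within the worked lines. Each reported number sees exactly one rounding — derived quantities (LOI, the totals, six oxide percentages, glass mass, the yield) are re-derived at full precision from the weighed amounts for 2000 g of glass, precisely as stated by problem or answer.
Per-oxide target masses for 2000 g enamel:
  ZrO2: 9.580% × 2000 = 191.6 g
  K2O: 7.861% × 2000 = 157.2 g
  Al2O3: 2.991% × 2000 = 59.82 g
  BaO: 4.933% × 2000 = 98.66 g
  TiO2: 12.10% × 2000 = 242.0 g
  SiO2: 62.53% × 2000 = 1251 g
Mass-balance tally per oxide using the reported weights, at the basis given (summed amounts equal target values net of answer rounding effects):
  ZrO2: 283.5·0.6759 = 191.6 g (target 191.6 g)
  K2O: 231.9·0.6780 = 157.2 g (target 157.2 g)
  Al2O3: 56.55·0.9960 + 1165·0.003000 = 59.82 g (target 59.82 g)
  BaO: 127.7·0.7726 = 98.66 g (target 98.66 g)
  TiO2: 244.5·0.9899 = 242.0 g (target 242.0 g)
  SiO2: 283.5·0.3231 + 1165·0.9950 = 1251 g (target 1251 g)
Auditing the glass mass value: net batch after ignition = 2000 g (per-oxide target masses sum to 2000 g; basis as stated: 2000 g — gaps are rounding artifacts).
Batch total: Σ batch = 2109 g; LOI removed, Σ of batch·LOI: 109.0 g; yield, glass over the total, = 94.83%.

Revised batch per 2000 g enamel:
  K2CO3: 231.9 g
  TiO2: 244.5 g
  calcined alumina: 56.55 g
  barium carbonate: 127.7 g
  ZrSiO4: 283.5 g
  glass-grade sand: 1165 g
Total batch = 2109 g; LOI loss = 109.0 g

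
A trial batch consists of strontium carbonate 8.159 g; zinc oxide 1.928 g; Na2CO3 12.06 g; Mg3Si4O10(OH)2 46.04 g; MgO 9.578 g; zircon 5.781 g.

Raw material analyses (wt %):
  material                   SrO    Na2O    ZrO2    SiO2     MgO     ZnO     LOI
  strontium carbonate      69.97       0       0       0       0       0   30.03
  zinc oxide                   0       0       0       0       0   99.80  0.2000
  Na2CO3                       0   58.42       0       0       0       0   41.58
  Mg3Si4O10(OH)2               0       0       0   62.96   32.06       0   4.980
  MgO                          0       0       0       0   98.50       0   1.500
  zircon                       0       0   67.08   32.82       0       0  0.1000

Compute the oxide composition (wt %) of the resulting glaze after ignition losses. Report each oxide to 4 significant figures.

Intermediates appear rounded off to 4 significant figures at each printed step — all internal work maintains full precision all the way through; exactly one rounding goes into each reported number; all derived quantities are rebuilt from the weighed amounts for 73.64 g of glass at full float precision (totals, LOI, six oxide percentages, net glass mass, the yield), as written in the problem or the answer.
Per-oxide mass from batch:
  SrO: 8.159·0.6997 = 5.709 g
  Na2O: 12.06·0.5842 = 7.045 g
  ZrO2: 5.781·0.6708 = 3.878 g
  SiO2: 46.04·0.6296 + 5.781·0.3282 = 30.88 g
  MgO: 46.04·0.3206 + 9.578·0.9850 = 24.19 g
  ZnO: 1.928·0.9980 = 1.924 g
LOI: 8.159·0.3003 + 1.928·0.002000 + 12.06·0.4158 + 46.04·0.04980 + 9.578·0.01500 + 5.781·0.001000 = 9.911 g
Glass mass = batch − LOI = 83.55 − 9.911 = 73.64 g (= the summed oxide contributions)
wt %: oxide over glass, times 100

Glass mass = 73.64 g (batch 83.55 − LOI 9.911).
Composition: SrO 7.753%, Na2O 9.568%, ZrO2 5.266%, SiO2 41.94%, MgO 32.86%, ZnO 2.613%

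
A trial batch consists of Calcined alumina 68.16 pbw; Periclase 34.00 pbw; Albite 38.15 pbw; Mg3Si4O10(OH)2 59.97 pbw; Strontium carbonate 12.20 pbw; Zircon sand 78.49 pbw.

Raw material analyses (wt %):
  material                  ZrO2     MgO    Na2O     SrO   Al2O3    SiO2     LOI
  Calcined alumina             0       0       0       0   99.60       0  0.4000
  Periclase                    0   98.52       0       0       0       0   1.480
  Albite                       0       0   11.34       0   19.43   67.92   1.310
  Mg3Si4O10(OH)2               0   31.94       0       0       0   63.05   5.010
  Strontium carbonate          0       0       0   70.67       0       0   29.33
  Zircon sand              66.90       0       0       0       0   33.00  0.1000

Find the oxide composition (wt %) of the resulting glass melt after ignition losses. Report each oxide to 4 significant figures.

Glass mass = 283.0 pbw (batch 291.0 − LOI 7.937).
Composition: ZrO2 18.55%, MgO 18.60%, Na2O 1.529%, SrO 3.046%, Al2O3 26.60%, SiO2 31.67%

Mid-chain values are displayed rounded off to 4 significant digits at each printed step. The whole derivation holds full precision at every stage. Every reported figure undergoes a single rounding; the derived quantities (LOI, six oxide percentages, glass mass, the yield, totals) are carried from the weighed amounts on 283.0 pbw of glass in full float precision exactly as shown in question or answer.
Mass of each oxide from the mix:
  ZrO2: 78.49·0.6690 = 52.51 pbw
  MgO: 34.00·0.9852 + 59.97·0.3194 = 52.65 pbw
  Na2O: 38.15·0.1134 = 4.326 pbw
  SrO: 12.20·0.7067 = 8.622 pbw
  Al2O3: 68.16·0.9960 + 38.15·0.1943 = 75.30 pbw
  SiO2: 38.15·0.6792 + 59.97·0.6305 + 78.49·0.3300 = 89.62 pbw
LOI: 68.16·0.004000 + 34.00·0.01480 + 38.15·0.01310 + 59.97·0.05010 + 12.20·0.2933 + 78.49·0.001000 = 7.937 pbw
Glass = total batch minus LOI = 291.0 − 7.937 = 283.0 pbw (equal to the oxide-mass sum)
percent by weight: oxide/glass ×100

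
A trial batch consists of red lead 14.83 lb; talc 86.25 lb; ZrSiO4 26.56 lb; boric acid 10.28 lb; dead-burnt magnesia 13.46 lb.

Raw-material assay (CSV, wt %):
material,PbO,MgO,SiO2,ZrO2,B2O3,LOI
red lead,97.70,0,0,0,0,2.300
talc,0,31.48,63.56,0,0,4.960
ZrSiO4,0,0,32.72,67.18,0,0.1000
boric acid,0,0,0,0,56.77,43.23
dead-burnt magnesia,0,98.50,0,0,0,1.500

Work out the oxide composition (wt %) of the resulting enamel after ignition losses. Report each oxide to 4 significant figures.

Mid-chain values are printed (rounded to four significant digits) across the worked steps; every computation maintains exact precision all the way through. A single rounding finalizes each reported figure; derived quantities, which include yield, ignition loss, five oxide percentages, totals, glass mass, are recomputed at full precision, exactly as shown in the problem or answer text, using the weight values for 142.1 lb of glass.
Delivered oxide masses:
  PbO: 14.83·0.9770 = 14.49 lb
  MgO: 86.25·0.3148 + 13.46·0.9850 = 40.41 lb
  SiO2: 86.25·0.6356 + 26.56·0.3272 = 63.51 lb
  ZrO2: 26.56·0.6718 = 17.84 lb
  B2O3: 10.28·0.5677 = 5.836 lb
LOI: 14.83·0.02300 + 86.25·0.04960 + 26.56·0.001000 + 10.28·0.4323 + 13.46·0.01500 = 9.292 lb
Resulting glass, batch − LOI: 151.4 − 9.292 = 142.1 lb (consistent with Σ oxide mass)
percent by weight: oxide/glass ×100

Glass mass = 142.1 lb (batch 151.4 − LOI 9.292).
Composition: PbO 10.20%, MgO 28.44%, SiO2 44.70%, ZrO2 12.56%, B2O3 4.107%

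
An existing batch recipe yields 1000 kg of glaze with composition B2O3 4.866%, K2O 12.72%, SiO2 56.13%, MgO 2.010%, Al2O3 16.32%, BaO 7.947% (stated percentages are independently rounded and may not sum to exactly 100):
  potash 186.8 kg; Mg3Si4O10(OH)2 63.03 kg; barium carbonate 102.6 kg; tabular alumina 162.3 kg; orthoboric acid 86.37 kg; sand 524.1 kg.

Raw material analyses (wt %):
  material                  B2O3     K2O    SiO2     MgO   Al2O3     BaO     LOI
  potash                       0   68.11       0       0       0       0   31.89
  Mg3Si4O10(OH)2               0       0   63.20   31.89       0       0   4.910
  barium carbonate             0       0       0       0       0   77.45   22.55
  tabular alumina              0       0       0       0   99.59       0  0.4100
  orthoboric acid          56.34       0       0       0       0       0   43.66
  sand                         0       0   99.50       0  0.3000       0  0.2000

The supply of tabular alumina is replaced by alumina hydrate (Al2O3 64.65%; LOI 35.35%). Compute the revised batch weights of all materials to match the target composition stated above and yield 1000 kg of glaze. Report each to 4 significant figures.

Revised batch per 1000 kg glaze:
  potash: 186.8 kg
  Mg3Si4O10(OH)2: 63.03 kg
  barium carbonate: 102.6 kg
  alumina hydrate: 250.0 kg
  orthoboric acid: 86.37 kg
  sand: 524.1 kg
Total batch = 1213 kg; LOI loss = 212.9 kg

The working math maintains full float precision throughout — in-progress results appear rounded to four significant digits within the worked lines; a single rounding produces each reported number; the derived quantities are rebuilt at exact precision (glass mass, the yield, the six compositions, totals, LOI) starting from the weights on 1000 kg of glass, as quoted within the problem or answer text.
Target masses of each oxide per 1000 kg glaze:
  B2O3: 4.866% × 1000 = 48.66 kg
  K2O: 12.72% × 1000 = 127.2 kg
  SiO2: 56.13% × 1000 = 561.3 kg
  MgO: 2.010% × 1000 = 20.10 kg
  Al2O3: 16.32% × 1000 = 163.2 kg
  BaO: 7.947% × 1000 = 79.47 kg
Sums-versus-targets review applying the batch weights above, relative to the basis at hand (summed amounts equal target values once rounding is allowed for):
  B2O3: 86.37·0.5634 = 48.66 kg (target 48.66 kg)
  K2O: 186.8·0.6811 = 127.2 kg (target 127.2 kg)
  SiO2: 63.03·0.6320 + 524.1·0.9950 = 561.3 kg (target 561.3 kg)
  MgO: 63.03·0.3189 = 20.10 kg (target 20.10 kg)
  Al2O3: 250.0·0.6465 + 524.1·0.003000 = 163.2 kg (target 163.2 kg)
  BaO: 102.6·0.7745 = 79.46 kg (target 79.47 kg)
Glass-mass closure: batch Σ − ignition loss = 1000 kg (oxide target masses add up to 999.9 kg; against the stated basis, 1000 kg — gaps are rounding artifacts).
Adding the batch up: Σ batch = 1213 kg; LOI removed, Σ of batch·LOI: 212.9 kg; yield: glass divided by total = 82.44%.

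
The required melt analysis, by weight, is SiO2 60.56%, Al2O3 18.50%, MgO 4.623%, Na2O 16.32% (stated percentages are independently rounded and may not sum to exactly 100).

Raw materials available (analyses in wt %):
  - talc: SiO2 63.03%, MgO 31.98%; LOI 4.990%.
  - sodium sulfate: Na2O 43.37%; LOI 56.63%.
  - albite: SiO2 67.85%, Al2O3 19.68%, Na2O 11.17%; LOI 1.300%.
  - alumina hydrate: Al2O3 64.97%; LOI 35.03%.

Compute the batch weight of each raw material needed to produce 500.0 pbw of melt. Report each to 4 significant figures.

Batch per 500.0 pbw melt:
  talc: 72.28 pbw
  sodium sulfate: 90.50 pbw
  albite: 379.1 pbw
  alumina hydrate: 27.53 pbw
Total batch = 569.4 pbw; LOI loss = 69.43 pbw; yield = 87.81%

All internal work holds exact precision all the way through; the intermediate values are shown rounded to 4 significant digits when written out — each reported number is rounded a single time — derived quantities, which include glass mass, the yield, the totals, the four compositions, LOI, are re-derived in full precision, as written in the question or the answer, from the batch weights per 500.0 pbw of glass.
The oxide mass targets at 500.0 pbw melt:
  SiO2: 60.56% × 500.0 = 302.8 pbw
  Al2O3: 18.50% × 500.0 = 92.50 pbw
  MgO: 4.623% × 500.0 = 23.12 pbw
  Na2O: 16.32% × 500.0 = 81.60 pbw
Sums-versus-targets review applying the batch weights above, versus the basis set out (oxide sums agree with the targets inside rounding margins):
  SiO2: 72.28·0.6303 + 379.1·0.6785 = 302.8 pbw (target 302.8 pbw)
  Al2O3: 379.1·0.1968 + 27.53·0.6497 = 92.49 pbw (target 92.50 pbw)
  MgO: 72.28·0.3198 = 23.12 pbw (target 23.12 pbw)
  Na2O: 90.50·0.4337 + 379.1·0.1117 = 81.60 pbw (target 81.60 pbw)
Auditing the glass mass value: batch Σ − ignition loss = 500.0 pbw (oxide target masses add up to 500.0 pbw; basis as stated: 500.0 pbw — rounding explains the deltas).
Adding the batch up: Σ batch = 569.4 pbw; LOI loss = Σ batch·LOI = 69.43 pbw; yield = glass ÷ total batch = 87.81%.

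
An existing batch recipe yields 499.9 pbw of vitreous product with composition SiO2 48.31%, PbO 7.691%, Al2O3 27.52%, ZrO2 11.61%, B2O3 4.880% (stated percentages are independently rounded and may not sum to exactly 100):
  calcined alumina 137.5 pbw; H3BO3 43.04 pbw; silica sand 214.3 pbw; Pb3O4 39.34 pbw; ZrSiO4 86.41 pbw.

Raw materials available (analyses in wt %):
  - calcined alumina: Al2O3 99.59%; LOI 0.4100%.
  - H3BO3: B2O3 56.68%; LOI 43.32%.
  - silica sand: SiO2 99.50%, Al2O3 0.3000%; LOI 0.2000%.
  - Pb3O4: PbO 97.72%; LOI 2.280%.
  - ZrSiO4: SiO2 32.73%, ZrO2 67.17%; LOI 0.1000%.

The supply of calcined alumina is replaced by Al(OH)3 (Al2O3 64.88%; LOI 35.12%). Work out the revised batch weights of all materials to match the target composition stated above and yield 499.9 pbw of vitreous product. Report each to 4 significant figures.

Revised batch per 499.9 pbw vitreous product:
  Al(OH)3: 211.1 pbw
  H3BO3: 43.04 pbw
  silica sand: 214.3 pbw
  Pb3O4: 39.34 pbw
  ZrSiO4: 86.41 pbw
Total batch = 594.2 pbw; LOI loss = 94.20 pbw

All internal work keeps full precision throughout; in-progress results are displayed rounded off to 4 significant figures in the printout; each reported result carries a single rounding. The derived quantities, which include the totals, five oxide percentages, the yield, LOI, net glass mass, are re-derived at full float precision, as quoted within the problem or answer text, starting from the weights on 499.9 pbw of glass.
Target masses of each oxide per 499.9 pbw vitreous product:
  SiO2: 48.31% × 499.9 = 241.5 pbw
  PbO: 7.691% × 499.9 = 38.45 pbw
  Al2O3: 27.52% × 499.9 = 137.6 pbw
  ZrO2: 11.61% × 499.9 = 58.04 pbw
  B2O3: 4.880% × 499.9 = 24.40 pbw
Sums-versus-targets review per the reported batch figures, under the basis named above (sums match the target masses modulo rounding of the values):
  SiO2: 214.3·0.9950 + 86.41·0.3273 = 241.5 pbw (target 241.5 pbw)
  PbO: 39.34·0.9772 = 38.44 pbw (target 38.45 pbw)
  Al2O3: 211.1·0.6488 + 214.3·0.003000 = 137.6 pbw (target 137.6 pbw)
  ZrO2: 86.41·0.6717 = 58.04 pbw (target 58.04 pbw)
  B2O3: 43.04·0.5668 = 24.40 pbw (target 24.40 pbw)
Auditing the glass mass value: the batch minus its LOI: 500.0 pbw (targets for the oxides total 500.0 pbw; basis as stated: 499.9 pbw — gaps are rounding artifacts).
Batch total: Σ batch = 594.2 pbw; LOI removed, Σ of batch·LOI: 94.20 pbw; yield = glass ÷ total batch = 84.15%.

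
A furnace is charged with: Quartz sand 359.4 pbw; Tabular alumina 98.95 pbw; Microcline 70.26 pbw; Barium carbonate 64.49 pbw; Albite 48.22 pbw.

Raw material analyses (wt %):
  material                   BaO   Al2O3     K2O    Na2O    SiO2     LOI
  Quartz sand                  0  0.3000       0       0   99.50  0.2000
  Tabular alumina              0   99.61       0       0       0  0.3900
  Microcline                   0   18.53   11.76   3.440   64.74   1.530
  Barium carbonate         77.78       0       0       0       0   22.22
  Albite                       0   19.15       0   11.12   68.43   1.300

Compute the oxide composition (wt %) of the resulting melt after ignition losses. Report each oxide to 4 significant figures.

Glass mass = 624.2 pbw (batch 641.3 − LOI 17.14).
Composition: BaO 8.036%, Al2O3 19.53%, K2O 1.324%, Na2O 1.246%, SiO2 69.87%

The intermediate values are rounded to 4 significant figures when displayed. Every computation maintains full precision all the way through. Every reported figure is rounded just once — all derived quantities (net glass mass, yield, the totals, ignition loss, five oxide percentages) are recomputed from the batch weights on 624.2 pbw of glass at full precision, precisely as stated by the problem or the answer.
What the batch supplies per oxide:
  BaO: 64.49·0.7778 = 50.16 pbw
  Al2O3: 359.4·0.003000 + 98.95·0.9961 + 70.26·0.1853 + 48.22·0.1915 = 121.9 pbw
  K2O: 70.26·0.1176 = 8.263 pbw
  Na2O: 70.26·0.03440 + 48.22·0.1112 = 7.779 pbw
  SiO2: 359.4·0.9950 + 70.26·0.6474 + 48.22·0.6843 = 436.1 pbw
LOI: 359.4·0.002000 + 98.95·0.003900 + 70.26·0.01530 + 64.49·0.2222 + 48.22·0.01300 = 17.14 pbw
batch − LOI leaves glass = 641.3 − 17.14 = 624.2 pbw (matching Σ of the oxides)
wt %: oxide over glass, times 100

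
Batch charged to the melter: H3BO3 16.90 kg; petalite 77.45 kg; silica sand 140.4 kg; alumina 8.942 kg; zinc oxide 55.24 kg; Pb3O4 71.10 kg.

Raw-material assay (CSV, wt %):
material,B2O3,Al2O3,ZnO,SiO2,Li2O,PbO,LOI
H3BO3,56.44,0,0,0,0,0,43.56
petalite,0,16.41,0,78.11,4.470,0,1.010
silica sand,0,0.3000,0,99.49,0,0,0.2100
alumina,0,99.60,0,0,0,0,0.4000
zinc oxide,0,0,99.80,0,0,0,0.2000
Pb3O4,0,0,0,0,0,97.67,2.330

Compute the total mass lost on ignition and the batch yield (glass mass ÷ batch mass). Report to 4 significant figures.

In-progress results are shown, rounded to four significant figures, on the page; the working math holds exact precision from first step to last; each reported result takes just one rounding. All derived quantities, including net glass mass, totals, six oxide percentages, yield, LOI, are recomputed starting from the weights on 359.8 kg of glass in full precision, exactly as shown in problem or answer.
Each material's LOI contribution:
  H3BO3: 16.90 × 0.4356 = 7.362 kg
  petalite: 77.45 × 0.01010 = 0.7822 kg
  silica sand: 140.4 × 0.002100 = 0.2948 kg
  alumina: 8.942 × 0.004000 = 0.03577 kg
  zinc oxide: 55.24 × 0.002000 = 0.1105 kg
  Pb3O4: 71.10 × 0.02330 = 1.657 kg
Total LOI = 10.24 kg
Glass = batch − LOI = 370.0 − 10.24 = 359.8 kg

LOI loss = 10.24 kg; glass = 359.8 kg; yield = 97.23%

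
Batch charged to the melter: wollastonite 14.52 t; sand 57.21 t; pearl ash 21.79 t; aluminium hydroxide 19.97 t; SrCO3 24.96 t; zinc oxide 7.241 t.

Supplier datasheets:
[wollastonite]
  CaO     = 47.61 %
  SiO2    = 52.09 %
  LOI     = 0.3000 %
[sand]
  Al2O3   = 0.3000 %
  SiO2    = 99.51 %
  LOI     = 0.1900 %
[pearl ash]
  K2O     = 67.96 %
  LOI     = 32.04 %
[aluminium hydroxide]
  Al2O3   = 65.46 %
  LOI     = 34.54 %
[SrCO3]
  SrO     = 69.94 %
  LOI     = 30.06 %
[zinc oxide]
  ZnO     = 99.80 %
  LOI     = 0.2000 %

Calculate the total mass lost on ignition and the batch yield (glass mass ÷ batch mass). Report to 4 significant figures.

LOI loss = 21.55 t; glass = 124.1 t; yield = 85.21%

Each numeric step runs at full float precision at all times — values along the way are shown rounded off to 4 significant figures in the printout; every reported figure is rounded once only. Derived quantities, including net glass mass, six oxide percentages, totals, LOI, the yield, are carried starting from the weights for 124.1 t of glass in full float precision, as written in problem or answer.
LOI of each material in turn:
  wollastonite: 14.52 × 0.003000 = 0.04356 t
  sand: 57.21 × 0.001900 = 0.1087 t
  pearl ash: 21.79 × 0.3204 = 6.982 t
  aluminium hydroxide: 19.97 × 0.3454 = 6.898 t
  SrCO3: 24.96 × 0.3006 = 7.503 t
  zinc oxide: 7.241 × 0.002000 = 0.01448 t
Total LOI = 21.55 t
Glass = batch − LOI = 145.7 − 21.55 = 124.1 t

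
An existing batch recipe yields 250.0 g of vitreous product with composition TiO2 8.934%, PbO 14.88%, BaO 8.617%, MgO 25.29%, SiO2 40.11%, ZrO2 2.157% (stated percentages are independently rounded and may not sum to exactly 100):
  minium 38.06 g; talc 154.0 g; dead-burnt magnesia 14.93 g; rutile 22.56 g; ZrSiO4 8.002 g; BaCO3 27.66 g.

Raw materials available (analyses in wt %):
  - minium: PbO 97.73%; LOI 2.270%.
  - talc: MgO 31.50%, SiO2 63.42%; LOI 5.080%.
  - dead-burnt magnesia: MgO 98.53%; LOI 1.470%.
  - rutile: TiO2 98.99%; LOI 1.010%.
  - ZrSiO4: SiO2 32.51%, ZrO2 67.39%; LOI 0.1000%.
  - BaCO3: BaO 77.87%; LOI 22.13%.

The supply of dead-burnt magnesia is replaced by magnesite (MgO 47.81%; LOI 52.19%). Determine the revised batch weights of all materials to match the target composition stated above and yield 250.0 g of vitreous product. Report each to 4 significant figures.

Revised batch per 250.0 g vitreous product:
  minium: 38.06 g
  talc: 154.0 g
  magnesite: 30.77 g
  rutile: 22.56 g
  ZrSiO4: 8.002 g
  BaCO3: 27.66 g
Total batch = 281.1 g; LOI loss = 31.10 g

The working math maintains exact precision end to end. In-progress results appear, rounded to four significant figures, on the page; exactly one rounding goes into every reported result — all derived quantities, which include net glass mass, the yield, LOI, the totals, the six compositions, are re-derived in full precision, as they appear in either problem or answer, starting from the weights at 250.0 g of glass.
Oxide mass targets, per 250.0 g vitreous product:
  TiO2: 8.934% × 250.0 = 22.34 g
  PbO: 14.88% × 250.0 = 37.20 g
  BaO: 8.617% × 250.0 = 21.54 g
  MgO: 25.29% × 250.0 = 63.22 g
  SiO2: 40.11% × 250.0 = 100.3 g
  ZrO2: 2.157% × 250.0 = 5.392 g
Checking each oxide sum given the weights on record, per the basis as stated (oxide sums agree with the targets once rounding is allowed for):
  TiO2: 22.56·0.9899 = 22.33 g (target 22.34 g)
  PbO: 38.06·0.9773 = 37.20 g (target 37.20 g)
  BaO: 27.66·0.7787 = 21.54 g (target 21.54 g)
  MgO: 154.0·0.3150 + 30.77·0.4781 = 63.22 g (target 63.22 g)
  SiO2: 154.0·0.6342 + 8.002·0.3251 = 100.3 g (target 100.3 g)
  ZrO2: 8.002·0.6739 = 5.393 g (target 5.392 g)
The glass-mass cross-check: Σ batch − LOI loss = 249.9 g (the Σ of target masses is 250.0 g; against the stated basis, 250.0 g — rounding explains the deltas).
Summing the batch: Σ batch = 281.1 g; ignition loss, Σ(batch × LOI) = 31.10 g; glass ÷ batch gives a yield of 88.93%.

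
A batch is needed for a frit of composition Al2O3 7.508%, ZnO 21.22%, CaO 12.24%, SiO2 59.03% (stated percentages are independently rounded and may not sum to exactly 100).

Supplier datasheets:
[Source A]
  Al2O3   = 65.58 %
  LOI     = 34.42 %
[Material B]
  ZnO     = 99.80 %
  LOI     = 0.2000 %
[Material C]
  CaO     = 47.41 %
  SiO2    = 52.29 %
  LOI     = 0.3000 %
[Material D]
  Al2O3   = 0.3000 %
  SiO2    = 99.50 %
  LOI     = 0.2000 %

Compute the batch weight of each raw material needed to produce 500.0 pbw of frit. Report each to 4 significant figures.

Batch per 500.0 pbw frit:
  Source A: 56.20 pbw
  Material B: 106.3 pbw
  Material C: 129.1 pbw
  Material D: 228.8 pbw
Total batch = 520.4 pbw; LOI loss = 20.40 pbw; yield = 96.08%

The intermediate values are displayed (rounded to 4 significant digits) on the page. Every computation carries full float precision from first step to last; a single rounding produces each reported figure — all derived quantities (LOI, yield, totals, four oxide percentages, net glass mass) are carried from the batch weights for 500.0 pbw of glass at full float precision, exactly as shown in either problem or answer.
Target masses of each oxide per 500.0 pbw frit:
  Al2O3: 7.508% × 500.0 = 37.54 pbw
  ZnO: 21.22% × 500.0 = 106.1 pbw
  CaO: 12.24% × 500.0 = 61.20 pbw
  SiO2: 59.03% × 500.0 = 295.2 pbw
Oxide-by-oxide audit with the batch weights as given, for the quoted basis mass (each sum matches its target mass inside rounding margins):
  Al2O3: 56.20·0.6558 + 228.8·0.003000 = 37.54 pbw (target 37.54 pbw)
  ZnO: 106.3·0.9980 = 106.1 pbw (target 106.1 pbw)
  CaO: 129.1·0.4741 = 61.21 pbw (target 61.20 pbw)
  SiO2: 129.1·0.5229 + 228.8·0.9950 = 295.2 pbw (target 295.2 pbw)
Glass-mass bookkeeping: net batch after ignition = 500.0 pbw (the Σ of target masses is 500.0 pbw; versus the stated basis of 500.0 pbw — a pure rounding effect).
Whole-batch sum: Σ batch = 520.4 pbw; the LOI term Σ batch·LOI equals 20.40 pbw; glass ÷ batch gives a yield of 96.08%.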